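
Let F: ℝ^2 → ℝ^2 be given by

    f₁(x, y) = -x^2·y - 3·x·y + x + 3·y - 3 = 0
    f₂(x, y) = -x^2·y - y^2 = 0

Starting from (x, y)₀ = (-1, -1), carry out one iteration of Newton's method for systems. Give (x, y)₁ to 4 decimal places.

(-0.2500, 0.5000)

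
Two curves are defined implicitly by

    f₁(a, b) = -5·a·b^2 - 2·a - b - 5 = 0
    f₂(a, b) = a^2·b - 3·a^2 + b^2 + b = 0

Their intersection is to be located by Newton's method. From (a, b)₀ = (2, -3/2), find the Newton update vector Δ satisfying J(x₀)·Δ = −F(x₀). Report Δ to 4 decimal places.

At (2, -3/2): F = (-30.0000, -17.2500).
Jacobian J = [[-5·b^2 - 2, -10·a·b - 1], [2·a·b - 6·a, a^2 + 2·b + 1]].
At the point, J = [[-13.2500, 29.0000], [-18.0000, 2.0000]] (det J = 495.5000).
Solving J·Δ = −F gives Δ = (-0.8885, 0.6285).

(-0.8885, 0.6285)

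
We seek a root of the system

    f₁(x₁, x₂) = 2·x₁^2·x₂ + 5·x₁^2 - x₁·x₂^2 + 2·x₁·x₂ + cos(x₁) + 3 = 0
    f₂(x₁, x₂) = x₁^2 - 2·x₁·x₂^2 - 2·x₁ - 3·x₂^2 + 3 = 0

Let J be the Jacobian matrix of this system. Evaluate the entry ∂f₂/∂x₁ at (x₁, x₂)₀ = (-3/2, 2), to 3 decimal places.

∂f₂/∂x₁ = 2·x₁ - 2·x₂^2 - 2.
At (-3/2, 2) this is -13.000.

-13.000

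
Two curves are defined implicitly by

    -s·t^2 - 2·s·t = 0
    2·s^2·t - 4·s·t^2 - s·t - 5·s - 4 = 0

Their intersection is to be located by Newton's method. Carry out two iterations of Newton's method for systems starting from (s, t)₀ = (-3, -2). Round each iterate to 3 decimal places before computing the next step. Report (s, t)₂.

(-4.964, -2.000)

At (-3, -2): F = (0.000, 17.000).
Jacobian J = [[-t^2 - 2·t, -2·s·t - 2·s], [4·s·t - 4·t^2 - t - 5, 2·s^2 - 8·s·t - s]].
At the point, J = [[0.000, -6.000], [5.000, -27.000]] (det J = 30.000).
Solving J·Δ = −F gives Δ = (-3.400, 0.000).
Then the next iterate is (s, t)₁ = (-6.400, -2.000).
Round to (-6.400, -2.000) and repeat: F = (0.000, -46.240), J = [[0.000, -12.800], [32.200, -14.080]].
Δ = (1.436, 0.000), so (s, t)₂ = (-4.964, -2.000).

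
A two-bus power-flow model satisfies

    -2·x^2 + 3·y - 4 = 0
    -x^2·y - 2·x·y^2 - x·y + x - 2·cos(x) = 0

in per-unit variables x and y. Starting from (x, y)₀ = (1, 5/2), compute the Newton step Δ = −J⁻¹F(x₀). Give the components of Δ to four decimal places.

(-0.3476, -0.9635)

At (1, 5/2): F = (1.5000, -17.580605).
Jacobian J = [[-4·x, 3], [-2·x·y - 2·y^2 - y + 2·sin(x) + 1, -x^2 - 4·x·y - x]].
At the point, J = [[-4.0000, 3.0000], [-17.317058, -12.0000]] (det J = 99.951174).
Solving J·Δ = −F gives Δ = (-0.3476, -0.9635).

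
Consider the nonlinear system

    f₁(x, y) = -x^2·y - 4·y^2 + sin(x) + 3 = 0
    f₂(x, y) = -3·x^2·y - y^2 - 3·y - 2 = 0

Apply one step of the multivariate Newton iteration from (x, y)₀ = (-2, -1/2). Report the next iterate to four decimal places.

(-0.7208, -0.6732)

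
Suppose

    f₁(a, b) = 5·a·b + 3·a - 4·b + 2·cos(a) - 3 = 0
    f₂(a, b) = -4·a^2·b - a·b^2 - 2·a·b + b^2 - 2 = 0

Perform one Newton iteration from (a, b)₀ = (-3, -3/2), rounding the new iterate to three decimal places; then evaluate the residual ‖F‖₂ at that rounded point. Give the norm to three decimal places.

At (-3, -3/2): F = (14.52002, 52.000).
Jacobian J = [[5·b - 2·sin(a) + 3, 5·a - 4], [-8·a·b - b^2 - 2·b, -4·a^2 - 2·a·b - 2·a + 2·b]].
At the point, J = [[-4.21776, -19.000], [-35.250, -42.000]] (det J = -492.60408).
Solving J·Δ = −F gives Δ = (0.768, 0.594).
Then the next iterate is (a, b)₁ = (-2.232, -0.906).
Re-evaluating at (-2.232, -0.906): F = (2.81083, 14.66269), so ‖F‖₂ = 14.930.

14.930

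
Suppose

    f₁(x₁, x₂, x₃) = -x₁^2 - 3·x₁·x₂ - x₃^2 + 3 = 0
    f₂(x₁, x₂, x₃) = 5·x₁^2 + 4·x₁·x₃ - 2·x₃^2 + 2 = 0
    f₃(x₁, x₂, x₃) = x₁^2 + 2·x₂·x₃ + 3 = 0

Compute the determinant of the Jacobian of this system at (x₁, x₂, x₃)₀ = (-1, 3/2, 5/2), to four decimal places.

-91.0000

J = [[-2·x₁ - 3·x₂, -3·x₁, -2·x₃], [10·x₁ + 4·x₃, 0, 4·x₁ - 4·x₃], [2·x₁, 2·x₃, 2·x₂]].
At the point, J = [[-2.5000, 3.0000, -5.0000], [0.0000, 0.0000, -14.0000], [-2.0000, 5.0000, 3.0000]].
det J = -91.0000.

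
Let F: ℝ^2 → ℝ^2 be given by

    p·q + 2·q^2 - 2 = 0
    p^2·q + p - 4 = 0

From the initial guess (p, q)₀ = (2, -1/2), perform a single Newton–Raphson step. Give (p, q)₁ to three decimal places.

(-3.000, -0.750)

At (2, -1/2): F = (-2.500, -4.000).
Jacobian J = [[q, p + 4·q], [2·p·q + 1, p^2]].
At the point, J = [[-0.500, 0.000], [-1.000, 4.000]] (det J = -2.000).
Solving J·Δ = −F gives Δ = (-5.000, -0.250).
Then the next iterate is (p, q)₁ = (-3.000, -0.750).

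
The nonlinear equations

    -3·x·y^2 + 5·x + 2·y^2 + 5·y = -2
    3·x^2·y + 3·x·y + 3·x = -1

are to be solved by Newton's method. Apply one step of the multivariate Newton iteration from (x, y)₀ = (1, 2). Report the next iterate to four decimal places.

(1.9841, -4.1111)

At (1, 2): F = (13.0000, 16.0000).
Jacobian J = [[-3·y^2 + 5, -6·x·y + 4·y + 5], [6·x·y + 3·y + 3, 3·x^2 + 3·x]].
At the point, J = [[-7.0000, 1.0000], [21.0000, 6.0000]] (det J = -63.0000).
Solving J·Δ = −F gives Δ = (0.9841, -6.1111).
Then the next iterate is (x, y)₁ = (1.9841, -4.1111).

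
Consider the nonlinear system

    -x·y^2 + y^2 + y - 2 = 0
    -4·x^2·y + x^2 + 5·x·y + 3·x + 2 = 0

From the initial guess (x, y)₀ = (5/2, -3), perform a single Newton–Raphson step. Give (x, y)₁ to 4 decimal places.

(1.7784, -1.7994)

At (5/2, -3): F = (-18.5000, 53.2500).
Jacobian J = [[-y^2, -2·x·y + 2·y + 1], [-8·x·y + 2·x + 5·y + 3, -4·x^2 + 5·x]].
At the point, J = [[-9.0000, 10.0000], [53.0000, -12.5000]] (det J = -417.5000).
Solving J·Δ = −F gives Δ = (-0.7216, 1.2006).
Then the next iterate is (x, y)₁ = (1.7784, -1.7994).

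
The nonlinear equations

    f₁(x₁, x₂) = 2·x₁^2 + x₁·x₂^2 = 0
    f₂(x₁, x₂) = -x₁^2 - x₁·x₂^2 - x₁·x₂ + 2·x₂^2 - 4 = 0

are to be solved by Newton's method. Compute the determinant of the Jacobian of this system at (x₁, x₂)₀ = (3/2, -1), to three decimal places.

J = [[4·x₁ + x₂^2, 2·x₁·x₂], [-2·x₁ - x₂^2 - x₂, -2·x₁·x₂ - x₁ + 4·x₂]].
At the point, J = [[7.000, -3.000], [-3.000, -2.500]].
det J = -26.500.

-26.500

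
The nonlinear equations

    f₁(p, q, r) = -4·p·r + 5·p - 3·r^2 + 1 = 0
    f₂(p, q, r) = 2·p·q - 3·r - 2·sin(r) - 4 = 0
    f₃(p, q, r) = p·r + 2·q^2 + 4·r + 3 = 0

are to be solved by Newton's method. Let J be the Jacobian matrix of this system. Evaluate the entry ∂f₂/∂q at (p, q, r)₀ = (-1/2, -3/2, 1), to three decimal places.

∂f₂/∂q = 2·p.
At (-1/2, -3/2, 1) this is -1.000.

-1.000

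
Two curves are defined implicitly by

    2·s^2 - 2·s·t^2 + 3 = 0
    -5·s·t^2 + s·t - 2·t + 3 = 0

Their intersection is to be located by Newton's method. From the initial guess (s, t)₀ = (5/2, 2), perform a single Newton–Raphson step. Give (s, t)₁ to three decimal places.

(0.981, 1.623)

At (5/2, 2): F = (-4.500, -46.000).
Jacobian J = [[4·s - 2·t^2, -4·s·t], [-5·t^2 + t, -10·s·t + s - 2]].
At the point, J = [[2.000, -20.000], [-18.000, -49.500]] (det J = -459.000).
Solving J·Δ = −F gives Δ = (-1.519, -0.377).
Then the next iterate is (s, t)₁ = (0.981, 1.623).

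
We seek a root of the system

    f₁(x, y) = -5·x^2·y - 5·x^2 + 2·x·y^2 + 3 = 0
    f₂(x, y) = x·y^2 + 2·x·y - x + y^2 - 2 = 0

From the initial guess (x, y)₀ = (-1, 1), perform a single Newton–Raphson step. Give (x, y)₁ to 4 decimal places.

(-1.3462, -0.8462)

At (-1, 1): F = (-9.0000, -3.0000).
Jacobian J = [[-10·x·y - 10·x + 2·y^2, -5·x^2 + 4·x·y], [y^2 + 2·y - 1, 2·x·y + 2·x + 2·y]].
At the point, J = [[22.0000, -9.0000], [2.0000, -2.0000]] (det J = -26.0000).
Solving J·Δ = −F gives Δ = (-0.3462, -1.8462).
Then the next iterate is (x, y)₁ = (-1.3462, -0.8462).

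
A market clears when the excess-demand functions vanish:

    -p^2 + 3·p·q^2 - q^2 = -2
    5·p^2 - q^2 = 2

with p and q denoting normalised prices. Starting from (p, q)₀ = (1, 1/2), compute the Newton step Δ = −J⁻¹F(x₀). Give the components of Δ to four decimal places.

At (1, 1/2): F = (1.5000, 2.7500).
Jacobian J = [[-2·p + 3·q^2, 6·p·q - 2·q], [10·p, -2·q]].
At the point, J = [[-1.2500, 2.0000], [10.0000, -1.0000]] (det J = -18.7500).
Solving J·Δ = −F gives Δ = (-0.3733, -0.9833).

(-0.3733, -0.9833)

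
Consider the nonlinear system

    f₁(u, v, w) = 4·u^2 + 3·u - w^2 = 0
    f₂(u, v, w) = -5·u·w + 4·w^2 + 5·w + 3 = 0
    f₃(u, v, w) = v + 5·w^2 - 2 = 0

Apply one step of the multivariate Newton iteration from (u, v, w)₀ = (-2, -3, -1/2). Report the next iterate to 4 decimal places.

(-1.2388, 1.4759, -0.3548)

At (-2, -3, -1/2): F = (9.7500, -3.5000, -3.7500).
Jacobian J = [[8·u + 3, 0, -2·w], [-5·w, 0, -5·u + 8·w + 5], [0, 1, 10·w]].
At the point, J = [[-13.0000, 0.0000, 1.0000], [2.5000, 0.0000, 11.0000], [0.0000, 1.0000, -5.0000]] (det J = 145.5000).
Solving J·Δ = −F gives Δ = (0.7612, 4.4759, 0.1452).
Then the next iterate is (u, v, w)₁ = (-1.2388, 1.4759, -0.3548).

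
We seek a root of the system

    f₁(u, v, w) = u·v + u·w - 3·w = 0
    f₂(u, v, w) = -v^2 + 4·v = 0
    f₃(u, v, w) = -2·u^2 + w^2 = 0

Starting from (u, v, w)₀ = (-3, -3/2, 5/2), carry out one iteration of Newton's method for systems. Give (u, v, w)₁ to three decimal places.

At (-3, -3/2, 5/2): F = (-10.500, -8.250, -11.750).
Jacobian J = [[v + w, u, u - 3], [0, -2·v + 4, 0], [-4·u, 0, 2·w]].
At the point, J = [[1.000, -3.000, -6.000], [0.000, 7.000, 0.000], [12.000, 0.000, 5.000]] (det J = 539.000).
Solving J·Δ = −F gives Δ = (1.827, 1.179, -2.035).
Then the next iterate is (u, v, w)₁ = (-1.173, -0.321, 0.465).

(-1.173, -0.321, 0.465)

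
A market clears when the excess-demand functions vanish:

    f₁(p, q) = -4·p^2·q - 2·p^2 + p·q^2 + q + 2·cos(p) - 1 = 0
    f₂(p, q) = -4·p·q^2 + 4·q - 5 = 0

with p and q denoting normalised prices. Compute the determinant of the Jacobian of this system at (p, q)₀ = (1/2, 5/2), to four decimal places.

J = [[-8·p·q - 4·p + q^2 - 2·sin(p), -4·p^2 + 2·p·q + 1], [-4·q^2, -8·p·q + 4]].
At the point, J = [[-6.708851, 2.5000], [-25.0000, -6.0000]].
det J = 102.7531.

102.7531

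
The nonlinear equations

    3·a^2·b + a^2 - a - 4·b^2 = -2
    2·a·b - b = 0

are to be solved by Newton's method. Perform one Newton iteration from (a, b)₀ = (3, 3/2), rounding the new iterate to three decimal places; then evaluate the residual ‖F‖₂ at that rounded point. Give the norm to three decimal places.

10.972

At (3, 3/2): F = (39.500, 7.500).
Jacobian J = [[6·a·b + 2·a - 1, 3·a^2 - 8·b], [2·b, 2·a - 1]].
At the point, J = [[32.000, 15.000], [3.000, 5.000]] (det J = 115.000).
Solving J·Δ = −F gives Δ = (-0.739, -1.057).
Then the next iterate is (a, b)₁ = (2.261, 0.443).
Re-evaluating at (2.261, 0.443): F = (10.86013, 1.56025), so ‖F‖₂ = 10.972.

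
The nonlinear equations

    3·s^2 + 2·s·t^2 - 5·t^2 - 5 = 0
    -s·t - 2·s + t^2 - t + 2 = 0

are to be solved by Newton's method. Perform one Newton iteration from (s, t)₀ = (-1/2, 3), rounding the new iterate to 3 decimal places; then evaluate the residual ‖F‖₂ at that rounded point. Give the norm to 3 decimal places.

17.948

At (-1/2, 3): F = (-58.250, 10.500).
Jacobian J = [[6·s + 2·t^2, 4·s·t - 10·t], [-t - 2, -s + 2·t - 1]].
At the point, J = [[15.000, -36.000], [-5.000, 5.500]] (det J = -97.500).
Solving J·Δ = −F gives Δ = (0.591, -1.372).
Then the next iterate is (s, t)₁ = (0.091, 1.628).
Re-evaluating at (0.091, 1.628): F = (-17.74471, 2.69224), so ‖F‖₂ = 17.948.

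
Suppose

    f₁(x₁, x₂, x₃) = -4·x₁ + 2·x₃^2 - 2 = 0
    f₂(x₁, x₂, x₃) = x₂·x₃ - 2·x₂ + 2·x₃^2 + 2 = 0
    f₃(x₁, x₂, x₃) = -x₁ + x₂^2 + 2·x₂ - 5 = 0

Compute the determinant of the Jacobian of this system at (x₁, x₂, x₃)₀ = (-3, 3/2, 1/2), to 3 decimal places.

67.000

J = [[-4, 0, 4·x₃], [0, x₃ - 2, x₂ + 4·x₃], [-1, 2·x₂ + 2, 0]].
At the point, J = [[-4.000, 0.000, 2.000], [0.000, -1.500, 3.500], [-1.000, 5.000, 0.000]].
det J = 67.000.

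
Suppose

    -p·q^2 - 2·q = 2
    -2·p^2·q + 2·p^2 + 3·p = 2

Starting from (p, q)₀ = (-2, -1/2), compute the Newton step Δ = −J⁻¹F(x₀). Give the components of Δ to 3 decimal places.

(0.588, -0.162)

At (-2, -1/2): F = (-0.500, 4.000).
Jacobian J = [[-q^2, -2·p·q - 2], [-4·p·q + 4·p + 3, -2·p^2]].
At the point, J = [[-0.250, -4.000], [-9.000, -8.000]] (det J = -34.000).
Solving J·Δ = −F gives Δ = (0.588, -0.162).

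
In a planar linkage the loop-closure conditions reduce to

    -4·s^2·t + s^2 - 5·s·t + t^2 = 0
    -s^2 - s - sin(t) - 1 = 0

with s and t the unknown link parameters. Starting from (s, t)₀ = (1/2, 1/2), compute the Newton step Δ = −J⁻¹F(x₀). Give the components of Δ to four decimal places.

At (1/2, 1/2): F = (-1.2500, -2.229426).
Jacobian J = [[-8·s·t + 2·s - 5·t, -4·s^2 - 5·s + 2·t], [-2·s - 1, -cos(t)]].
At the point, J = [[-3.5000, -2.5000], [-2.0000, -0.877583]] (det J = -1.928461).
Solving J·Δ = −F gives Δ = (-2.3213, 2.7499).

(-2.3213, 2.7499)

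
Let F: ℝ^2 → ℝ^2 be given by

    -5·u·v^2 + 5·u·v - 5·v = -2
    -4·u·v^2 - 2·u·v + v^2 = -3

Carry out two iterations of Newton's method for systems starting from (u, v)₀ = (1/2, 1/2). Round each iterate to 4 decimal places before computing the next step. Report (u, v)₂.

(1.1511, 0.6696)

At (1/2, 1/2): F = (0.1250, 2.2500).
Jacobian J = [[-5·v^2 + 5·v, -10·u·v + 5·u - 5], [-4·v^2 - 2·v, -8·u·v - 2·u + 2·v]].
At the point, J = [[1.2500, -5.0000], [-2.0000, -2.0000]] (det J = -12.5000).
Solving J·Δ = −F gives Δ = (0.8800, 0.2450).
Then the next iterate is (u, v)₁ = (1.3800, 0.7450).
Round to (1.3800, 0.7450) and repeat: F = (-0.414172, -1.564913), J = [[0.949875, -8.3810], [-3.7101, -9.4948]].
Δ = (-0.2289, -0.0754), so (u, v)₂ = (1.1511, 0.6696).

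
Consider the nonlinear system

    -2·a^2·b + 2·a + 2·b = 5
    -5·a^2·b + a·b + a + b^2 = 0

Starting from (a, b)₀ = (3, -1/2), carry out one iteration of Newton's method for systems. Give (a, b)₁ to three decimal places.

(3.010, 0.068)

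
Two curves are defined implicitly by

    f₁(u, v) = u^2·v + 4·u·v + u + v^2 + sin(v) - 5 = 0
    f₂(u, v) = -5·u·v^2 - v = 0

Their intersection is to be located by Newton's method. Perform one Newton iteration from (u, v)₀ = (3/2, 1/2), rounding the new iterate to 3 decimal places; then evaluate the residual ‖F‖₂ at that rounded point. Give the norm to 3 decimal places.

1.126

At (3/2, 1/2): F = (1.35443, -2.375).
Jacobian J = [[2·u·v + 4·v + 1, u^2 + 4·u + 2·v + cos(v)], [-5·v^2, -10·u·v - 1]].
At the point, J = [[4.500, 10.12758], [-1.250, -8.500]] (det J = -25.59052).
Solving J·Δ = −F gives Δ = (0.490, -0.351).
Then the next iterate is (u, v)₁ = (1.990, 0.149).
Re-evaluating at (1.990, 0.149): F = (-1.06325, -0.36990), so ‖F‖₂ = 1.126.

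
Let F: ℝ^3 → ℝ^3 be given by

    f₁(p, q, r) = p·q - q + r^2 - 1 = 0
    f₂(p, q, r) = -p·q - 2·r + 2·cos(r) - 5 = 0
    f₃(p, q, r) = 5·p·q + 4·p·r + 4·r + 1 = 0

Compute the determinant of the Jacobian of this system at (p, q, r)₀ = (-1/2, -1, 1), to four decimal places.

1.6829

J = [[q, p - 1, 2·r], [-q, -p, -2·sin(r) - 2], [5·q + 4·r, 5·p, 4·p + 4]].
At the point, J = [[-1.0000, -1.5000, 2.0000], [1.0000, 0.5000, -3.682942], [-1.0000, -2.5000, 2.0000]].
det J = 1.6829.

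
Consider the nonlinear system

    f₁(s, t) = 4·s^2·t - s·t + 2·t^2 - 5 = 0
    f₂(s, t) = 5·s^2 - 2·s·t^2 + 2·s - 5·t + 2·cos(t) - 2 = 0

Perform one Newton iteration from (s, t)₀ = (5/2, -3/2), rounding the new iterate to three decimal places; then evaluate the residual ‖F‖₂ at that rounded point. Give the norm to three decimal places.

At (5/2, -3/2): F = (-34.250, 30.64147).
Jacobian J = [[8·s·t - t, 4·s^2 - s + 4·t], [10·s - 2·t^2 + 2, -4·s·t - 2·sin(t) - 5]].
At the point, J = [[-28.500, 16.500], [22.500, 11.99499]] (det J = -713.10721).
Solving J·Δ = −F gives Δ = (-1.285, -0.144).
Then the next iterate is (s, t)₁ = (1.215, -1.644).
Re-evaluating at (1.215, -1.644): F = (-7.30472, 9.31720), so ‖F‖₂ = 11.839.

11.839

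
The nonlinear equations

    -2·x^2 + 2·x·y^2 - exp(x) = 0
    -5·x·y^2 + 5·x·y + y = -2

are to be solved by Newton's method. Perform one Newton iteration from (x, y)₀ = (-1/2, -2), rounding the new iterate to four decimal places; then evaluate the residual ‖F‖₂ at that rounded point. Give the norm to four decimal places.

5.1079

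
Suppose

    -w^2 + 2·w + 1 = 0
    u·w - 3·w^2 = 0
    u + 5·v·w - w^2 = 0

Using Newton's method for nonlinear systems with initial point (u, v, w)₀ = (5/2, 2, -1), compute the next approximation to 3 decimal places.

At (5/2, 2, -1): F = (-2.000, -5.500, -8.500).
Jacobian J = [[0, 0, -2·w + 2], [w, 0, u - 6·w], [1, 5·w, 5·v - 2·w]].
At the point, J = [[0.000, 0.000, 4.000], [-1.000, 0.000, 8.500], [1.000, -5.000, 12.000]] (det J = 20.000).
Solving J·Δ = −F gives Δ = (-1.250, -0.750, 0.500).
Then the next iterate is (u, v, w)₁ = (1.250, 1.250, -0.500).

(1.250, 1.250, -0.500)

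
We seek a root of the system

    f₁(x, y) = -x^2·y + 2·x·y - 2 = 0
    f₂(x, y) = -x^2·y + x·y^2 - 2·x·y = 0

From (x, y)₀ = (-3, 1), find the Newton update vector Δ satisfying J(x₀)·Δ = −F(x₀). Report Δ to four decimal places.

(-21.0000, -12.3333)

At (-3, 1): F = (-17.0000, -6.0000).
Jacobian J = [[-2·x·y + 2·y, -x^2 + 2·x], [-2·x·y + y^2 - 2·y, -x^2 + 2·x·y - 2·x]].
At the point, J = [[8.0000, -15.0000], [5.0000, -9.0000]] (det J = 3.0000).
Solving J·Δ = −F gives Δ = (-21.0000, -12.3333).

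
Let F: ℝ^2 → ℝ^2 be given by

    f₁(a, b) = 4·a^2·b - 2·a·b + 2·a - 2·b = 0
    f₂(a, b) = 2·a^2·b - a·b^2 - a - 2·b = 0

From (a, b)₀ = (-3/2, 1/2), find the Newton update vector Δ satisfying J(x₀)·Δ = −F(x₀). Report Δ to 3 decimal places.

(1.033, 0.317)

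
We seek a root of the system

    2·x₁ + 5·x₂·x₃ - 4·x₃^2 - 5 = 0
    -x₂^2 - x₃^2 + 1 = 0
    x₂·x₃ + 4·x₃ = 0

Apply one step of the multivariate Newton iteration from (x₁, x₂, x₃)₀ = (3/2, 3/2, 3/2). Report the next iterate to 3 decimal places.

At (3/2, 3/2, 3/2): F = (0.250, -3.500, 8.250).
Jacobian J = [[2, 5·x₃, 5·x₂ - 8·x₃], [0, -2·x₂, -2·x₃], [0, x₃, x₂ + 4]].
At the point, J = [[2.000, 7.500, -4.500], [0.000, -3.000, -3.000], [0.000, 1.500, 5.500]] (det J = -24.000).
Solving J·Δ = −F gives Δ = (-5.500, 0.458, -1.625).
Then the next iterate is (x₁, x₂, x₃)₁ = (-4.000, 1.958, -0.125).

(-4.000, 1.958, -0.125)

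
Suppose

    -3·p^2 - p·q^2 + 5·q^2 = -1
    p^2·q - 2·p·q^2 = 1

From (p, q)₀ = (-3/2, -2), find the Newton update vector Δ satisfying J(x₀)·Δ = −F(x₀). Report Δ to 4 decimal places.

At (-3/2, -2): F = (20.2500, 6.5000).
Jacobian J = [[-6·p - q^2, -2·p·q + 10·q], [2·p·q - 2·q^2, p^2 - 4·p·q]].
At the point, J = [[5.0000, -26.0000], [-2.0000, -9.7500]] (det J = -100.7500).
Solving J·Δ = −F gives Δ = (-0.2823, 0.7246).

(-0.2823, 0.7246)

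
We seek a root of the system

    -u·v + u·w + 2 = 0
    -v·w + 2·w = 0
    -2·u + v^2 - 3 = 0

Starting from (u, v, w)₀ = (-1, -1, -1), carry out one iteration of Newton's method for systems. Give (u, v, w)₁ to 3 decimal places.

(-0.250, -1.750, 0.250)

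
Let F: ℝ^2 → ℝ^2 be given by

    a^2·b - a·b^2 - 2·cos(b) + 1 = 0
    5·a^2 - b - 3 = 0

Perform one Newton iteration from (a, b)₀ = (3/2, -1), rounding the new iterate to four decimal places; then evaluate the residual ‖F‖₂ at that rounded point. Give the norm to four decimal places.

At (3/2, -1): F = (-3.830605, 9.2500).
Jacobian J = [[2·a·b - b^2, a^2 - 2·a·b + 2·sin(b)], [10·a, -1]].
At the point, J = [[-4.0000, 3.567058], [15.0000, -1.0000]] (det J = -49.505870).
Solving J·Δ = −F gives Δ = (-0.5891, 0.4133).
Then the next iterate is (a, b)₁ = (0.9109, -0.5867).
Re-evaluating at (0.9109, -0.5867): F = (-1.465899, 1.735394), so ‖F‖₂ = 2.2717.

2.2717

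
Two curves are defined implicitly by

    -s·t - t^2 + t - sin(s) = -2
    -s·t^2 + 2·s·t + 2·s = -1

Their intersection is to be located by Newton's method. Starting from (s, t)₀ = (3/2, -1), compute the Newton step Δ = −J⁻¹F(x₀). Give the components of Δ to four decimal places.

(-0.5321, -0.0054)

At (3/2, -1): F = (0.502505, -0.5000).
Jacobian J = [[-t - cos(s), -s - 2·t + 1], [-t^2 + 2·t + 2, -2·s·t + 2·s]].
At the point, J = [[0.929263, 1.5000], [-1.0000, 6.0000]] (det J = 7.075577).
Solving J·Δ = −F gives Δ = (-0.5321, -0.0054).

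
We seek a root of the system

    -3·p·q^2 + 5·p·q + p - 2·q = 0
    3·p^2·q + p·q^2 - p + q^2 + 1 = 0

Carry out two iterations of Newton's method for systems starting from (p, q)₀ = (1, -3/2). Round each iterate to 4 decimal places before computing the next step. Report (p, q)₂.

(0.6672, -0.5407)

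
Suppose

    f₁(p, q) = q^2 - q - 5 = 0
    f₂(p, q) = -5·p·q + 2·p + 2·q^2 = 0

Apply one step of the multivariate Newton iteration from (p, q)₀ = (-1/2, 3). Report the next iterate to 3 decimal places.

At (-1/2, 3): F = (1.000, 24.500).
Jacobian J = [[0, 2·q - 1], [-5·q + 2, -5·p + 4·q]].
At the point, J = [[0.000, 5.000], [-13.000, 14.500]] (det J = 65.000).
Solving J·Δ = −F gives Δ = (1.662, -0.200).
Then the next iterate is (p, q)₁ = (1.162, 2.800).

(1.162, 2.800)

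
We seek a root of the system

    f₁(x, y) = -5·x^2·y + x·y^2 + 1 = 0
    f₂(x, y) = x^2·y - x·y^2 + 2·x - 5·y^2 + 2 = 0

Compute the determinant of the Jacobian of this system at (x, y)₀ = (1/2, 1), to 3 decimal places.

43.500

J = [[-10·x·y + y^2, -5·x^2 + 2·x·y], [2·x·y - y^2 + 2, x^2 - 2·x·y - 10·y]].
At the point, J = [[-4.000, -0.250], [2.000, -10.750]].
det J = 43.500.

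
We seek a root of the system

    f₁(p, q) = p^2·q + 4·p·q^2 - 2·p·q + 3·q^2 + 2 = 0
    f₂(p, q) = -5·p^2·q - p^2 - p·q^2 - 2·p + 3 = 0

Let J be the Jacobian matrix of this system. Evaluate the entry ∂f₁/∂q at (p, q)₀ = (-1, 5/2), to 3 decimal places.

-2.000

∂f₁/∂q = p^2 + 8·p·q - 2·p + 6·q.
At (-1, 5/2) this is -2.000.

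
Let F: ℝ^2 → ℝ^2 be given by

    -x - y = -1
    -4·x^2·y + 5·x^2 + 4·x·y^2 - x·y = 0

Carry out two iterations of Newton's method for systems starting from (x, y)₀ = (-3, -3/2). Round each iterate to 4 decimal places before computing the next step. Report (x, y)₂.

(-0.9431, 1.9431)

At (-3, -3/2): F = (5.5000, 67.5000).
Jacobian J = [[-1, -1], [-8·x·y + 10·x + 4·y^2 - y, -4·x^2 + 8·x·y - x]].
At the point, J = [[-1.0000, -1.0000], [-55.5000, 3.0000]] (det J = -58.5000).
Solving J·Δ = −F gives Δ = (1.4359, 4.0641).
Then the next iterate is (x, y)₁ = (-1.5641, 2.5641).
Round to (-1.5641, 2.5641) and repeat: F = (0.0000, -49.982177), J = [[-1.0000, -1.0000], [40.177406, -40.305606]].
Δ = (0.6210, -0.6210), so (x, y)₂ = (-0.9431, 1.9431).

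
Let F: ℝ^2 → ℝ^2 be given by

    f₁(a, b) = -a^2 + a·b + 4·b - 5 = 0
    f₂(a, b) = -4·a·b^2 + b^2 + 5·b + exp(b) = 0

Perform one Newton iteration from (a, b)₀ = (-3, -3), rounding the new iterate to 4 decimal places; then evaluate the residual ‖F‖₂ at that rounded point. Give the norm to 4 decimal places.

At (-3, -3): F = (-17.0000, 102.049787).
Jacobian J = [[-2·a + b, a + 4], [-4·b^2, -8·a·b + 2·b + exp(b) + 5]].
At the point, J = [[3.0000, 1.0000], [-36.0000, -72.950213]] (det J = -182.850639).
Solving J·Δ = −F gives Δ = (6.2242, -1.6727).
Then the next iterate is (a, b)₁ = (3.2242, -4.6727).
Re-evaluating at (3.2242, -4.6727): F = (-49.151985, -283.110375), so ‖F‖₂ = 287.3454.

287.3454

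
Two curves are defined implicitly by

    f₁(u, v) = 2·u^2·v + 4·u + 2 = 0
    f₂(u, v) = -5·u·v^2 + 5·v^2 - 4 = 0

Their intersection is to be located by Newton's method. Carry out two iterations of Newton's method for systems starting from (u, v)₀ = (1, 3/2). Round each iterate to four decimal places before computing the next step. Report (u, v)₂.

At (1, 3/2): F = (9.0000, -4.0000).
Jacobian J = [[4·u·v + 4, 2·u^2], [-5·v^2, -10·u·v + 10·v]].
At the point, J = [[10.0000, 2.0000], [-11.2500, 0.0000]] (det J = 22.5000).
Solving J·Δ = −F gives Δ = (-0.3556, -2.7222).
Then the next iterate is (u, v)₁ = (0.6444, -1.2222).
Round to (0.6444, -1.2222) and repeat: F = (3.562560, -1.344072), J = [[0.849657, 0.830503], [-7.468864, -4.346143]].
Δ = (5.7235, -10.1452), so (u, v)₂ = (6.3679, -11.3674).

(6.3679, -11.3674)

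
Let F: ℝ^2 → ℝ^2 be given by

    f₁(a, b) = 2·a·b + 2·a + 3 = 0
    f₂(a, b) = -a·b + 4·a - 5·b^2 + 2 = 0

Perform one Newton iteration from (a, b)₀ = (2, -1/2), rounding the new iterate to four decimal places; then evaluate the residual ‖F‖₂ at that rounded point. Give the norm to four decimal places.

5.6678

At (2, -1/2): F = (5.0000, 9.7500).
Jacobian J = [[2·b + 2, 2·a], [-b + 4, -a - 10·b]].
At the point, J = [[1.0000, 4.0000], [4.5000, 3.0000]] (det J = -15.0000).
Solving J·Δ = −F gives Δ = (-1.6000, -0.8500).
Then the next iterate is (a, b)₁ = (0.4000, -1.3500).
Re-evaluating at (0.4000, -1.3500): F = (2.7200, -4.9725), so ‖F‖₂ = 5.6678.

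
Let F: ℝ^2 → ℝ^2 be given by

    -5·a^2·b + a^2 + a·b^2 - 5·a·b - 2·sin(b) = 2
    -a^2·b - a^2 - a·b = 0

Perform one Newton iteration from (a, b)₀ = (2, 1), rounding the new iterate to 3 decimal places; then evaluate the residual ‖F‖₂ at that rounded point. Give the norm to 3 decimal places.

9.318

At (2, 1): F = (-27.68294, -10.000).
Jacobian J = [[-10·a·b + 2·a + b^2 - 5·b, -5·a^2 + 2·a·b - 5·a - 2·cos(b)], [-2·a·b - 2·a - b, -a^2 - a]].
At the point, J = [[-20.000, -27.08060], [-9.000, -6.000]] (det J = -123.72544).
Solving J·Δ = −F gives Δ = (-0.846, -0.397).
Then the next iterate is (a, b)₁ = (1.154, 0.603).
Re-evaluating at (1.154, 0.603): F = (-8.87734, -2.83060), so ‖F‖₂ = 9.318.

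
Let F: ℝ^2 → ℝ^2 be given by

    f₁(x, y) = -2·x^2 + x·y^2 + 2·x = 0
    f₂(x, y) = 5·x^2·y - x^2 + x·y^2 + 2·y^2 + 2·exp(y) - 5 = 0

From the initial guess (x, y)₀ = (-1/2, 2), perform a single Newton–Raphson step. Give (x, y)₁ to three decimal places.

At (-1/2, 2): F = (-3.500, 18.02811).
Jacobian J = [[-4·x + y^2 + 2, 2·x·y], [10·x·y - 2·x + y^2, 5·x^2 + 2·x·y + 4·y + 2·exp(y)]].
At the point, J = [[8.000, -2.000], [-5.000, 22.02811]] (det J = 166.22490).
Solving J·Δ = −F gives Δ = (0.247, -0.762).
Then the next iterate is (x, y)₁ = (-0.253, 1.238).

(-0.253, 1.238)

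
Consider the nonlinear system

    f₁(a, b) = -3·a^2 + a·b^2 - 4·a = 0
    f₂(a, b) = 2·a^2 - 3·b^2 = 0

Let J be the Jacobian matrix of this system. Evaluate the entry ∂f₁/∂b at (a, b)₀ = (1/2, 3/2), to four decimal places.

1.5000

∂f₁/∂b = 2·a·b.
At (1/2, 3/2) this is 1.5000.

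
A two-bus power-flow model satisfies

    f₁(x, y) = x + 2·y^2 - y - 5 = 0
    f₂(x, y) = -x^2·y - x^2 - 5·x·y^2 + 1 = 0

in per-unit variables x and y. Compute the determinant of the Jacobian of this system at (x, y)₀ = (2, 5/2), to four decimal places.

353.2500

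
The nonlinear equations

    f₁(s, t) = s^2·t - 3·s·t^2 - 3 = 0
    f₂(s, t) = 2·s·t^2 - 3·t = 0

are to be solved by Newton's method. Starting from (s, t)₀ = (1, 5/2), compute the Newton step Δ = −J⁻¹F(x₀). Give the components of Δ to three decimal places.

(0.822, -2.183)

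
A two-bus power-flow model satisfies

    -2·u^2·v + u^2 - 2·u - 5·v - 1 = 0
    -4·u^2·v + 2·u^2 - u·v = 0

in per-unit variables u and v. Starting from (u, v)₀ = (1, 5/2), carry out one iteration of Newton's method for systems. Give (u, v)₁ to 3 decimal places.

(1.302, -0.717)

At (1, 5/2): F = (-19.500, -10.500).
Jacobian J = [[-4·u·v + 2·u - 2, -2·u^2 - 5], [-8·u·v + 4·u - v, -4·u^2 - u]].
At the point, J = [[-10.000, -7.000], [-18.500, -5.000]] (det J = -79.500).
Solving J·Δ = −F gives Δ = (0.302, -3.217).
Then the next iterate is (u, v)₁ = (1.302, -0.717).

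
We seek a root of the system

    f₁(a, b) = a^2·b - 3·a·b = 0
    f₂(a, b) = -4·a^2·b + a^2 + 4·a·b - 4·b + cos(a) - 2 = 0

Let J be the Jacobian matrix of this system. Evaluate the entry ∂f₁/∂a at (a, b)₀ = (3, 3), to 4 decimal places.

∂f₁/∂a = 2·a·b - 3·b.
At (3, 3) this is 9.0000.

9.0000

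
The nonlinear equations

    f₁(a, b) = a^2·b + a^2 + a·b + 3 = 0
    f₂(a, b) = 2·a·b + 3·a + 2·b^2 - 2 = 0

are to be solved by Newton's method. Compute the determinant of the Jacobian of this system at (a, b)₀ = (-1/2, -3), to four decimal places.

J = [[2·a·b + 2·a + b, a^2 + a], [2·b + 3, 2·a + 4·b]].
At the point, J = [[-1.0000, -0.2500], [-3.0000, -13.0000]].
det J = 12.2500.

12.2500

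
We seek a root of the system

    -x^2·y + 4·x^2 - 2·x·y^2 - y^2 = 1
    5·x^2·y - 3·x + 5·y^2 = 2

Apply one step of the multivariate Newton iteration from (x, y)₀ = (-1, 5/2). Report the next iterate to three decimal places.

At (-1, 5/2): F = (6.750, 44.750).
Jacobian J = [[-2·x·y + 8·x - 2·y^2, -x^2 - 4·x·y - 2·y], [10·x·y - 3, 5·x^2 + 10·y]].
At the point, J = [[-15.500, 4.000], [-28.000, 30.000]] (det J = -353.000).
Solving J·Δ = −F gives Δ = (0.067, -1.430).
Then the next iterate is (x, y)₁ = (-0.933, 1.070).

(-0.933, 1.070)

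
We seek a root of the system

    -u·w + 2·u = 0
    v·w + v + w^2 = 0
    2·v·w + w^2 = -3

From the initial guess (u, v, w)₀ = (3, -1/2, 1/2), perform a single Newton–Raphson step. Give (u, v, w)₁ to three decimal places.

At (3, -1/2, 1/2): F = (4.500, -0.500, 2.750).
Jacobian J = [[-w + 2, 0, -u], [0, w + 1, v + 2·w], [0, 2·w, 2·v + 2·w]].
At the point, J = [[1.500, 0.000, -3.000], [0.000, 1.500, 0.500], [0.000, 1.000, 0.000]] (det J = -0.750).
Solving J·Δ = −F gives Δ = (15.500, -2.750, 9.250).
Then the next iterate is (u, v, w)₁ = (18.500, -3.250, 9.750).

(18.500, -3.250, 9.750)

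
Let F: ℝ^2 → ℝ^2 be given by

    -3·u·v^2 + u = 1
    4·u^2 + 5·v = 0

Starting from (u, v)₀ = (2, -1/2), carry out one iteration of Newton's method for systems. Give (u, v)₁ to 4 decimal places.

(1.1187, -0.3799)

At (2, -1/2): F = (-0.5000, 13.5000).
Jacobian J = [[-3·v^2 + 1, -6·u·v], [8·u, 5]].
At the point, J = [[0.2500, 6.0000], [16.0000, 5.0000]] (det J = -94.7500).
Solving J·Δ = −F gives Δ = (-0.8813, 0.1201).
Then the next iterate is (u, v)₁ = (1.1187, -0.3799).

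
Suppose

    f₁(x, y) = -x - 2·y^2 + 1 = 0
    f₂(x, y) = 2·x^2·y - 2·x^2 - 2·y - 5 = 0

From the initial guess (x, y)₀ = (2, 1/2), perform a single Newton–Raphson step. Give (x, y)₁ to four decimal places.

(-0.0714, 0.7857)

At (2, 1/2): F = (-1.5000, -10.0000).
Jacobian J = [[-1, -4·y], [4·x·y - 4·x, 2·x^2 - 2]].
At the point, J = [[-1.0000, -2.0000], [-4.0000, 6.0000]] (det J = -14.0000).
Solving J·Δ = −F gives Δ = (-2.0714, 0.2857).
Then the next iterate is (x, y)₁ = (-0.0714, 0.7857).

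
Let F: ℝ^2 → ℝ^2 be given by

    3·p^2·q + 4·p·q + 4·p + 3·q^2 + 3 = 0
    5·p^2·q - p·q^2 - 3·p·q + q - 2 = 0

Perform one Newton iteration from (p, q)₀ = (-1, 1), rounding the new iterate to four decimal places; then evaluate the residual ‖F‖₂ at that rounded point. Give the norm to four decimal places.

At (-1, 1): F = (1.0000, 8.0000).
Jacobian J = [[6·p·q + 4·q + 4, 3·p^2 + 4·p + 6·q], [10·p·q - q^2 - 3·q, 5·p^2 - 2·p·q - 3·p + 1]].
At the point, J = [[2.0000, 5.0000], [-14.0000, 11.0000]] (det J = 92.0000).
Solving J·Δ = −F gives Δ = (0.3152, -0.3261).
Then the next iterate is (p, q)₁ = (-0.6848, 0.6739).
Re-evaluating at (-0.6848, 0.6739): F = (0.725355, 1.949487), so ‖F‖₂ = 2.0801.

2.0801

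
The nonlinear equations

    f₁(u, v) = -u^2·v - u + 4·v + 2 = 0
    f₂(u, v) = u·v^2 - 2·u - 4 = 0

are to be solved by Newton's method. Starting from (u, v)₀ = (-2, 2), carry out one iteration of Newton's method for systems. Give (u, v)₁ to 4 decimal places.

At (-2, 2): F = (4.0000, -8.0000).
Jacobian J = [[-2·u·v - 1, -u^2 + 4], [v^2 - 2, 2·u·v]].
At the point, J = [[7.0000, 0.0000], [2.0000, -8.0000]] (det J = -56.0000).
Solving J·Δ = −F gives Δ = (-0.5714, -1.1429).
Then the next iterate is (u, v)₁ = (-2.5714, 0.8571).

(-2.5714, 0.8571)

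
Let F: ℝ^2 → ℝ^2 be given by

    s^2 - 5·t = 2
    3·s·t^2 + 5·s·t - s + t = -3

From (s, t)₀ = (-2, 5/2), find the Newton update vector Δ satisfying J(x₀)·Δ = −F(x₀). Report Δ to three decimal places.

(-0.438, -1.750)

At (-2, 5/2): F = (-10.500, -55.000).
Jacobian J = [[2·s, -5], [3·t^2 + 5·t - 1, 6·s·t + 5·s + 1]].
At the point, J = [[-4.000, -5.000], [30.250, -39.000]] (det J = 307.250).
Solving J·Δ = −F gives Δ = (-0.438, -1.750).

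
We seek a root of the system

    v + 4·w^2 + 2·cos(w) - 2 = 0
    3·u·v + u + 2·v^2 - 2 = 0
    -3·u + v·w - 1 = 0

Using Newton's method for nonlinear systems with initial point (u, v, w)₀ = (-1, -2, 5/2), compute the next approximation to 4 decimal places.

(-0.6010, -1.1814, 1.4248)

At (-1, -2, 5/2): F = (19.397713, 11.0000, -3.0000).
Jacobian J = [[0, 1, 8·w - 2·sin(w)], [3·v + 1, 3·u + 4·v, 0], [-3, w, v]].
At the point, J = [[0.0000, 1.0000, 18.803056], [-5.0000, -11.0000, 0.0000], [-3.0000, 2.5000, -2.0000]] (det J = -865.539035).
Solving J·Δ = −F gives Δ = (0.3990, 0.8186, -1.0752).
Then the next iterate is (u, v, w)₁ = (-0.6010, -1.1814, 1.4248).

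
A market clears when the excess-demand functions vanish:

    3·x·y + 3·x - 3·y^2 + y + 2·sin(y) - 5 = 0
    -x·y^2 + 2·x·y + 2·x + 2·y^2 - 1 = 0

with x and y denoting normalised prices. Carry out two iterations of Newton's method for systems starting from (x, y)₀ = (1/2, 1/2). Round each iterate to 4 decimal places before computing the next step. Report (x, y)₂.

At (1/2, 1/2): F = (-2.041149, 0.8750).
Jacobian J = [[3·y + 3, 3·x - 6·y + 2·cos(y) + 1], [-y^2 + 2·y + 2, -2·x·y + 2·x + 4·y]].
At the point, J = [[4.5000, 1.255165], [2.7500, 2.5000]] (det J = 7.798296).
Solving J·Δ = −F gives Δ = (0.7952, -1.2247).
Then the next iterate is (x, y)₁ = (1.2952, -0.7247).
Round to (1.2952, -0.7247) and repeat: F = (-7.556386, 0.083291), J = [[0.8259, 10.731197], [0.025410, 1.568863]].
Δ = (12.4616, -0.2549), so (x, y)₂ = (13.7568, -0.9796).

(13.7568, -0.9796)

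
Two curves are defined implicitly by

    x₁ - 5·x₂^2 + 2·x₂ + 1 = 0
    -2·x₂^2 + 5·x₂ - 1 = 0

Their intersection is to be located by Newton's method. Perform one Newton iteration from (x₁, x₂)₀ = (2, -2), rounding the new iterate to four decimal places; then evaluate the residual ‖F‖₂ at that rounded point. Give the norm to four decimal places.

11.5035

At (2, -2): F = (-21.0000, -19.0000).
Jacobian J = [[1, -10·x₂ + 2], [0, -4·x₂ + 5]].
At the point, J = [[1.0000, 22.0000], [0.0000, 13.0000]] (det J = 13.0000).
Solving J·Δ = −F gives Δ = (-11.1538, 1.4615).
Then the next iterate is (x₁, x₂)₁ = (-9.1538, -0.5385).
Re-evaluating at (-9.1538, -0.5385): F = (-10.680711, -4.272464), so ‖F‖₂ = 11.5035.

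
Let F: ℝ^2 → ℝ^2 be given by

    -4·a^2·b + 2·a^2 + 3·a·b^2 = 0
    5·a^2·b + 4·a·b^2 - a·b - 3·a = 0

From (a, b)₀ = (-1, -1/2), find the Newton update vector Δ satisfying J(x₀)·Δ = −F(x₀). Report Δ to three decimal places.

(0.457, -0.060)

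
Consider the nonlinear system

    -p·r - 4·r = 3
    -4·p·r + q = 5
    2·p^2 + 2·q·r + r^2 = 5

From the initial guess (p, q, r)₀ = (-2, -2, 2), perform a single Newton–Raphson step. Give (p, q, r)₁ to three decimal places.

(-3.339, -4.429, -0.161)

At (-2, -2, 2): F = (-7.000, 9.000, -1.000).
Jacobian J = [[-r, 0, -p - 4], [-4·r, 1, -4·p], [4·p, 2·r, 2·q + 2·r]].
At the point, J = [[-2.000, 0.000, -2.000], [-8.000, 1.000, 8.000], [-8.000, 4.000, 0.000]] (det J = 112.000).
Solving J·Δ = −F gives Δ = (-1.339, -2.429, -2.161).
Then the next iterate is (p, q, r)₁ = (-3.339, -4.429, -0.161).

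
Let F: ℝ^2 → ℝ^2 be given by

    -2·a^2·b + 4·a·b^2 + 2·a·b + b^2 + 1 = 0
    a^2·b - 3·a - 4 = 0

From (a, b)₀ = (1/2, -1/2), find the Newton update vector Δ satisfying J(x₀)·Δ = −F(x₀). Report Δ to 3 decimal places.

(-1.610, -0.044)

At (1/2, -1/2): F = (1.500, -5.625).
Jacobian J = [[-4·a·b + 4·b^2 + 2·b, -2·a^2 + 8·a·b + 2·a + 2·b], [2·a·b - 3, a^2]].
At the point, J = [[1.000, -2.500], [-3.500, 0.250]] (det J = -8.500).
Solving J·Δ = −F gives Δ = (-1.610, -0.044).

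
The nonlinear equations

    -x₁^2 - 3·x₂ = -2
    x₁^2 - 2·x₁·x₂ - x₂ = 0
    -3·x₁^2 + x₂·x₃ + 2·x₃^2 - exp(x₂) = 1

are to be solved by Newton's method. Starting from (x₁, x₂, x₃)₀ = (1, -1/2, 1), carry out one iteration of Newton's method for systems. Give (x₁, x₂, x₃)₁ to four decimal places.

(1.0000, 0.3333, 1.7939)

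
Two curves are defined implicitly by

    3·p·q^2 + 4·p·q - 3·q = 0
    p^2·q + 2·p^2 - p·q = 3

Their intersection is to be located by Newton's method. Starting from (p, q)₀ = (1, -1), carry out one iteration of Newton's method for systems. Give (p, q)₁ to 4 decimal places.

At (1, -1): F = (2.0000, -1.0000).
Jacobian J = [[3·q^2 + 4·q, 6·p·q + 4·p - 3], [2·p·q + 4·p - q, p^2 - p]].
At the point, J = [[-1.0000, -5.0000], [3.0000, 0.0000]] (det J = 15.0000).
Solving J·Δ = −F gives Δ = (0.3333, 0.3333).
Then the next iterate is (p, q)₁ = (1.3333, -0.6667).

(1.3333, -0.6667)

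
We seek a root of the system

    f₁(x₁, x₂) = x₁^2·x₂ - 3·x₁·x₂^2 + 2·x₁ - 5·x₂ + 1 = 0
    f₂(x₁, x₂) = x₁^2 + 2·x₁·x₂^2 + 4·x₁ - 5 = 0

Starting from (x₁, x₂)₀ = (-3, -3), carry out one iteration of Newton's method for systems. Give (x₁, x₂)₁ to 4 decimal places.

(-1.5474, -1.9234)

At (-3, -3): F = (64.0000, -62.0000).
Jacobian J = [[2·x₁·x₂ - 3·x₂^2 + 2, x₁^2 - 6·x₁·x₂ - 5], [2·x₁ + 2·x₂^2 + 4, 4·x₁·x₂]].
At the point, J = [[-7.0000, -50.0000], [16.0000, 36.0000]] (det J = 548.0000).
Solving J·Δ = −F gives Δ = (1.4526, 1.0766).
Then the next iterate is (x₁, x₂)₁ = (-1.5474, -1.9234).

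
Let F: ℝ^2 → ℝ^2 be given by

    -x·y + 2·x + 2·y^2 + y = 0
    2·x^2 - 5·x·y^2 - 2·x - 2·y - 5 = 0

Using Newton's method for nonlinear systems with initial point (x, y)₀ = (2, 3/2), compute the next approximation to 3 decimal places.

At (2, 3/2): F = (7.000, -26.500).
Jacobian J = [[-y + 2, -x + 4·y + 1], [4·x - 5·y^2 - 2, -10·x·y - 2]].
At the point, J = [[0.500, 5.000], [-5.250, -32.000]] (det J = 10.250).
Solving J·Δ = −F gives Δ = (8.927, -2.293).
Then the next iterate is (x, y)₁ = (10.927, -0.793).

(10.927, -0.793)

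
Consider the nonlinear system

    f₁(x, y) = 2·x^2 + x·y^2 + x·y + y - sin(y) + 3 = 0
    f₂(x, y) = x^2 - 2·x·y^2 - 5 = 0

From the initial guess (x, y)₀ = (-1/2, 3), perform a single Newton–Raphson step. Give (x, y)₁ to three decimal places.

(-0.774, 1.425)

At (-1/2, 3): F = (0.35888, 4.250).
Jacobian J = [[4·x + y^2 + y, 2·x·y + x - cos(y) + 1], [2·x - 2·y^2, -4·x·y]].
At the point, J = [[10.000, -1.51001], [-19.000, 6.000]] (det J = 31.30986).
Solving J·Δ = −F gives Δ = (-0.274, -1.575).
Then the next iterate is (x, y)₁ = (-0.774, 1.425).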